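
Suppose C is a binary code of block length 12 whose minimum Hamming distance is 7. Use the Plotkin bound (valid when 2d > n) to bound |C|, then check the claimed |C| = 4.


Plotkin bound M ≤ 6; given |C| = 4 ≤ bound (satisfied).

Check applicability: 2d = 14, n = 12.
2d − n = 2 > 0, so Plotkin applies.
Compute d/(2d−n) = 7/2 ≈ 3.5000.
⌊d/(2d−n)⌋ = 3.
Plotkin bound: M ≤ 2·3 = 6.
Given |C| = 4, check: satisfied.
This |C| is below the Plotkin bound.


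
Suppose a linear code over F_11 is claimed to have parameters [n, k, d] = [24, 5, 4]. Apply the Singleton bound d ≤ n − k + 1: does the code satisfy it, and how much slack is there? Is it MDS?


Singleton RHS = n − k + 1 = 20, slack = 16, bound satisfied, not MDS.

Singleton bound: d ≤ n − k + 1.
Here n = 24, k = 5, so n − k + 1 = 20.
Given d = 4, check d ≤ 20: YES.
Slack = (n − k + 1) − d = 16.
The code is NOT MDS (slack = 16 > 0).
Description: the claimed parameters are [24, 5, 4]_11; such a code would be non-MDS.


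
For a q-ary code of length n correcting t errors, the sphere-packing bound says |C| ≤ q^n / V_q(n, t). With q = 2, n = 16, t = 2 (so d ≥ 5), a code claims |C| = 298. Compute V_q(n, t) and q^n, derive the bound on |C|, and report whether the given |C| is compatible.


V_q(n, t) = 137, q^n = 65536, Hamming bound = 478, |C| = 298 ≤ bound (satisfied).

Step 1: Compute V_q(n, t) = Σ_{j=0}^2 C(n, j) (q−1)^j.
  j = 0: C(16,0)·(1)^0 = 1·1 = 1.
  j = 1: C(16,1)·(1)^1 = 16·1 = 16.
  j = 2: C(16,2)·(1)^2 = 120·1 = 120.
  V_q(n, t) = 1 + 16 + 120 = 137.
Step 2: q^n = 2^16 = 65536.
Step 3: Hamming bound ⌊q^n / V_q(n,t)⌋ = ⌊65536/137⌋ = 478.
Step 4: Compare |C| = 298 to 478: satisfied.
The claimed |C| lies below the Hamming bound.


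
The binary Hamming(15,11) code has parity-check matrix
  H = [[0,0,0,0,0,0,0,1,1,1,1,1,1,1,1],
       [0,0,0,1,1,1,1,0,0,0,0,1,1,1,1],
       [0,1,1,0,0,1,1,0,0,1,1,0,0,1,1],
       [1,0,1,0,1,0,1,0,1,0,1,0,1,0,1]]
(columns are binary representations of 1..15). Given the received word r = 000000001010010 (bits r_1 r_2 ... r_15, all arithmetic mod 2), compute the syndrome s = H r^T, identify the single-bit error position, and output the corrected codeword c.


s = (1, 1, 0, 0)^T, error position = 12, corrected codeword c = 000000001011010

Compute s = H r^T mod 2 one row at a time:
  s_1 = 0 + 1 + 0 + 1 + 0 + 0 + 1 + 0 = 3 ≡ 1 (mod 2).
  s_2 = 0 + 0 + 0 + 0 + 0 + 0 + 1 + 0 = 1 ≡ 1 (mod 2).
  s_3 = 0 + 0 + 0 + 0 + 0 + 1 + 1 + 0 = 2 ≡ 0 (mod 2).
  s_4 = 0 + 0 + 0 + 0 + 1 + 1 + 0 + 0 = 2 ≡ 0 (mod 2).
s = (1, 1, 0, 0)^T — this equals column 12 of H (binary 1100), so error is at position 12.
Correct: flip bit 12 of r = 000000001010010 to get c = 000000001011010.


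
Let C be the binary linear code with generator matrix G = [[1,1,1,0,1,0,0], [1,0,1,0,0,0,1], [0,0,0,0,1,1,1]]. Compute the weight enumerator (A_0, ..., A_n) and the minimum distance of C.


Weight distribution: A_0 = 1, A_2 = 1, A_3 = 3, A_4 = 2, A_5 = 1. Minimum distance d = 2.

Enumerate all 2^3 = 8 messages m ∈ F_2^3.
For each, compute codeword c = mG in F_2^7, then tally its weight.
  m = 000 → c = 0000000, weight = 0.
  m = 100 → c = 1110100, weight = 4.
  m = 010 → c = 1010001, weight = 3.
  m = 110 → c = 0100101, weight = 3.
  m = 001 → c = 0000111, weight = 3.
  m = 101 → c = 1110011, weight = 5.
  m = 011 → c = 1010110, weight = 4.
  m = 111 → c = 0100010, weight = 2.
Tally weights:
  weight 0: 1 codewords.
  weight 2: 1 codewords.
  weight 3: 3 codewords.
  weight 4: 2 codewords.
  weight 5: 1 codewords.
Minimum distance d = smallest w > 0 with A_w > 0 = 2.
Sanity: Σ A_w = 8 = 2^3 = 8 ✓.


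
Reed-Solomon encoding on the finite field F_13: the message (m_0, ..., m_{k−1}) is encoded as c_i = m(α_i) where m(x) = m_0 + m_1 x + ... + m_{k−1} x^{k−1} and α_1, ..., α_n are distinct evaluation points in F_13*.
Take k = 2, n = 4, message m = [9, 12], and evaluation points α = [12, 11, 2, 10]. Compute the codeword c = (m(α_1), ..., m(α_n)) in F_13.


c = [10, 11, 7, 12]

Message polynomial: m(x) = 9 + 12·x (mod 13).
For each evaluation point α_i, compute m(α_i) mod 13:
  α_1 = 12: Horner steps 12 → 10, so m(12) = 10.
  α_2 = 11: Horner steps 12 → 11, so m(11) = 11.
  α_3 = 2: Horner steps 12 → 7, so m(2) = 7.
  α_4 = 10: Horner steps 12 → 12, so m(10) = 12.
Codeword c = [10, 11, 7, 12] ∈ F_13^4.


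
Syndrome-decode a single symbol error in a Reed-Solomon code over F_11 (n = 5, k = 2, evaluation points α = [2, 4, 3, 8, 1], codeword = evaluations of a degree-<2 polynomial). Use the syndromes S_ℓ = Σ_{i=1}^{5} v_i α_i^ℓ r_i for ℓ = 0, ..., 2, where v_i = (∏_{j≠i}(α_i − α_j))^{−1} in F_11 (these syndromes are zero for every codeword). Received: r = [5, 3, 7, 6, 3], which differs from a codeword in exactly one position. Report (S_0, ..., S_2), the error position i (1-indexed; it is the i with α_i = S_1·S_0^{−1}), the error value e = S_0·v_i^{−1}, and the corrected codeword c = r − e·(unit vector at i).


S = (3, 1, 4), error at position 2, error magnitude e = 5, c = [5, 9, 7, 6, 3].

Step 1: column multipliers v_i = (∏_{j≠i}(α_i − α_j))^{−1} mod 11.
  i = 1 (α = 2): (2−4)(2−3)(2−8)(2−1) = (−2)·(−1)·(−6)·1 = −12 ≡ 10, so v_1 = 10^{−1} = 10 (mod 11).
  i = 2 (α = 4): (4−2)(4−3)(4−8)(4−1) = 2·1·(−4)·3 = −24 ≡ 9, so v_2 = 9^{−1} = 5 (mod 11).
  i = 3 (α = 3): (3−2)(3−4)(3−8)(3−1) = 1·(−1)·(−5)·2 = 10 ≡ 10, so v_3 = 10^{−1} = 10 (mod 11).
  i = 4 (α = 8): (8−2)(8−4)(8−3)(8−1) = 6·4·5·7 = 840 ≡ 4, so v_4 = 4^{−1} = 3 (mod 11).
  i = 5 (α = 1): (1−2)(1−4)(1−3)(1−8) = (−1)·(−3)·(−2)·(−7) = 42 ≡ 9, so v_5 = 9^{−1} = 5 (mod 11).
  v = [10, 5, 10, 3, 5].
Step 2: syndromes of r = [5, 3, 7, 6, 3] (all sums mod 11).
  S_0 = Σ v_i r_i = 10·5 + 5·3 + 10·7 + 3·6 + 5·3 = 168 ≡ 3.
  S_1 = Σ v_i α_i r_i = 10·2·5 + 5·4·3 + 10·3·7 + 3·8·6 + 5·1·3 = 529 ≡ 1.
  α_i^2 mod 11 = [4, 5, 9, 9, 1].
  S_2 = Σ v_i α_i^2 r_i = 10·4·5 + 5·5·3 + 10·9·7 + 3·9·6 + 5·1·3 = 1082 ≡ 4.
  S = (3, 1, 4) ≠ 0, so r is not a codeword (an error is present).
Step 3: locate the error. For a single error e at position i, S_ℓ = v_i·e·α_i^ℓ, so α_err = S_1/S_0.
  S_0^{−1} = 3^{−1} = 4 (mod 11), so α_err = 1·4 = 4 ≡ 4 = α_2. Error position i = 2.
  Consistency check: S_2/S_1 = 4·1 = 4 ≡ 4 = α_err ✓ (single-error assumption holds).
Step 4: error magnitude e = S_0/v_2 = S_0·∏_{j≠2}(α_2 − α_j) = 3·9 = 27 ≡ 5 (mod 11).
Step 5: correct position 2: c_2 = r_2 − e = 3 − 5 ≡ 9 (mod 11). Hence c = [5, 9, 7, 6, 3].
  Check: interpolating c through the α_i gives m(x) = 1 + 2·x (degree < 2) with m(α_i) = c_i for every i, so c is indeed a codeword.


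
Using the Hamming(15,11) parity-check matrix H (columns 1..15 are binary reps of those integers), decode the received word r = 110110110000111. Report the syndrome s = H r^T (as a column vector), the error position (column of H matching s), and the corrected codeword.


s = (0, 0, 0, 1)^T, error position = 1, corrected codeword c = 010110110000111

Compute s = H r^T mod 2 one row at a time:
  s_1 = 1 + 0 + 0 + 0 + 0 + 1 + 1 + 1 = 4 ≡ 0 (mod 2).
  s_2 = 1 + 1 + 0 + 1 + 0 + 1 + 1 + 1 = 6 ≡ 0 (mod 2).
  s_3 = 1 + 0 + 0 + 1 + 0 + 0 + 1 + 1 = 4 ≡ 0 (mod 2).
  s_4 = 1 + 0 + 1 + 1 + 0 + 0 + 1 + 1 = 5 ≡ 1 (mod 2).
s = (0, 0, 0, 1)^T — this equals column 1 of H (binary 0001), so error is at position 1.
Correct: flip bit 1 of r = 110110110000111 to get c = 010110110000111.


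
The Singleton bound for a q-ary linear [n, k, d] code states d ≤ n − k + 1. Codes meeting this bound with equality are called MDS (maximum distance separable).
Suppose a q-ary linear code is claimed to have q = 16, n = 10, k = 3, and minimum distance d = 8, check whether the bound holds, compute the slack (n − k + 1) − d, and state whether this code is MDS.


Singleton RHS = n − k + 1 = 8, slack = 0, bound satisfied, MDS.

Singleton bound: d ≤ n − k + 1.
Here n = 10, k = 3, so n − k + 1 = 8.
Given d = 8, check d ≤ 8: YES.
Slack = (n − k + 1) − d = 0.
The code is MDS (slack = 0).
Description: the claimed parameters are [10, 3, 8]_16; such a code would be MDS (meets Singleton bound).


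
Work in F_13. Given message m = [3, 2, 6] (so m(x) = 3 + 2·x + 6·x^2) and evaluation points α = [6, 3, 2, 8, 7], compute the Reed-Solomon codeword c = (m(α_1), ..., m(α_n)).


c = [10, 11, 5, 0, 12]

Message polynomial: m(x) = 3 + 2·x + 6·x^2 (mod 13).
For each evaluation point α_i, compute m(α_i) mod 13:
  α_1 = 6: Horner steps 6 → 12 → 10, so m(6) = 10.
  α_2 = 3: Horner steps 6 → 7 → 11, so m(3) = 11.
  α_3 = 2: Horner steps 6 → 1 → 5, so m(2) = 5.
  α_4 = 8: Horner steps 6 → 11 → 0, so m(8) = 0.
  α_5 = 7: Horner steps 6 → 5 → 12, so m(7) = 12.
Codeword c = [10, 11, 5, 0, 12] ∈ F_13^5.


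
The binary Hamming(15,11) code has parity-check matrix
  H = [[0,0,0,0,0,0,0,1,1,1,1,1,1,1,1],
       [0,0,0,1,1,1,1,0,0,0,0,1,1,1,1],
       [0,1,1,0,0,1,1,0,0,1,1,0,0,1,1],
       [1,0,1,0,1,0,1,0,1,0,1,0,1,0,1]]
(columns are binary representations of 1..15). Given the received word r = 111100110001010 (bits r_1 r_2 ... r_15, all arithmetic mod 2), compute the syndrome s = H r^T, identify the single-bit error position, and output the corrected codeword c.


s = (1, 0, 0, 1)^T, error position = 9, corrected codeword c = 111100111001010

Compute s = H r^T mod 2 one row at a time:
  s_1 = 1 + 0 + 0 + 0 + 1 + 0 + 1 + 0 = 3 ≡ 1 (mod 2).
  s_2 = 1 + 0 + 0 + 1 + 1 + 0 + 1 + 0 = 4 ≡ 0 (mod 2).
  s_3 = 1 + 1 + 0 + 1 + 0 + 0 + 1 + 0 = 4 ≡ 0 (mod 2).
  s_4 = 1 + 1 + 0 + 1 + 0 + 0 + 0 + 0 = 3 ≡ 1 (mod 2).
s = (1, 0, 0, 1)^T — this equals column 9 of H (binary 1001), so error is at position 9.
Correct: flip bit 9 of r = 111100110001010 to get c = 111100111001010.


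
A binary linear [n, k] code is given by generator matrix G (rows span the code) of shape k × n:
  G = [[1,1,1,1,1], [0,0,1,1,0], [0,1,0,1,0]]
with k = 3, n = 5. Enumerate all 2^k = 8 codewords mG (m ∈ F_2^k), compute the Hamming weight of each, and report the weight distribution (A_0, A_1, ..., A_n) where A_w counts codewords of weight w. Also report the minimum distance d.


Weight distribution: A_0 = 1, A_2 = 3, A_3 = 3, A_5 = 1. Minimum distance d = 2.

Enumerate all 2^3 = 8 messages m ∈ F_2^3.
For each, compute codeword c = mG in F_2^5, then tally its weight.
  m = 000 → c = 00000, weight = 0.
  m = 100 → c = 11111, weight = 5.
  m = 010 → c = 00110, weight = 2.
  m = 110 → c = 11001, weight = 3.
  m = 001 → c = 01010, weight = 2.
  m = 101 → c = 10101, weight = 3.
  m = 011 → c = 01100, weight = 2.
  m = 111 → c = 10011, weight = 3.
Tally weights:
  weight 0: 1 codewords.
  weight 2: 3 codewords.
  weight 3: 3 codewords.
  weight 5: 1 codewords.
Minimum distance d = smallest w > 0 with A_w > 0 = 2.
Sanity: Σ A_w = 8 = 2^3 = 8 ✓.


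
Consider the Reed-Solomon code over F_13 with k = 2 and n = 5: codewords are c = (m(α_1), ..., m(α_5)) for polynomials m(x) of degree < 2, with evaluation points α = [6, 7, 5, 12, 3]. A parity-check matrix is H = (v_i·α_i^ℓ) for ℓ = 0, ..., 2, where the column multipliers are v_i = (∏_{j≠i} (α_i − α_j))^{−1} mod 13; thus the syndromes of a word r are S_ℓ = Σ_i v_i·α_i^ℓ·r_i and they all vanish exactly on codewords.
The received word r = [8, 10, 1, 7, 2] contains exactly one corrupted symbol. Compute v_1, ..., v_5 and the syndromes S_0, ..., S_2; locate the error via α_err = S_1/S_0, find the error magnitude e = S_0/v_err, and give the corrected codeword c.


S = (9, 6, 4), error at position 3, error magnitude e = 8, c = [8, 10, 6, 7, 2].

Step 1: column multipliers v_i = (∏_{j≠i}(α_i − α_j))^{−1} mod 13.
  i = 1 (α = 6): (6−7)(6−5)(6−12)(6−3) = (−1)·1·(−6)·3 = 18 ≡ 5, so v_1 = 5^{−1} = 8 (mod 13).
  i = 2 (α = 7): (7−6)(7−5)(7−12)(7−3) = 1·2·(−5)·4 = −40 ≡ 12, so v_2 = 12^{−1} = 12 (mod 13).
  i = 3 (α = 5): (5−6)(5−7)(5−12)(5−3) = (−1)·(−2)·(−7)·2 = −28 ≡ 11, so v_3 = 11^{−1} = 6 (mod 13).
  i = 4 (α = 12): (12−6)(12−7)(12−5)(12−3) = 6·5·7·9 = 1890 ≡ 5, so v_4 = 5^{−1} = 8 (mod 13).
  i = 5 (α = 3): (3−6)(3−7)(3−5)(3−12) = (−3)·(−4)·(−2)·(−9) = 216 ≡ 8, so v_5 = 8^{−1} = 5 (mod 13).
  v = [8, 12, 6, 8, 5].
Step 2: syndromes of r = [8, 10, 1, 7, 2] (all sums mod 13).
  S_0 = Σ v_i r_i = 8·8 + 12·10 + 6·1 + 8·7 + 5·2 = 256 ≡ 9.
  S_1 = Σ v_i α_i r_i = 8·6·8 + 12·7·10 + 6·5·1 + 8·12·7 + 5·3·2 = 1956 ≡ 6.
  α_i^2 mod 13 = [10, 10, 12, 1, 9].
  S_2 = Σ v_i α_i^2 r_i = 8·10·8 + 12·10·10 + 6·12·1 + 8·1·7 + 5·9·2 = 2058 ≡ 4.
  S = (9, 6, 4) ≠ 0, so r is not a codeword (an error is present).
Step 3: locate the error. For a single error e at position i, S_ℓ = v_i·e·α_i^ℓ, so α_err = S_1/S_0.
  S_0^{−1} = 9^{−1} = 3 (mod 13), so α_err = 6·3 = 18 ≡ 5 = α_3. Error position i = 3.
  Consistency check: S_2/S_1 = 4·11 = 44 ≡ 5 = α_err ✓ (single-error assumption holds).
Step 4: error magnitude e = S_0/v_3 = S_0·∏_{j≠3}(α_3 − α_j) = 9·11 = 99 ≡ 8 (mod 13).
Step 5: correct position 3: c_3 = r_3 − e = 1 − 8 ≡ 6 (mod 13). Hence c = [8, 10, 6, 7, 2].
  Check: interpolating c through the α_i gives m(x) = 9 + 2·x (degree < 2) with m(α_i) = c_i for every i, so c is indeed a codeword.


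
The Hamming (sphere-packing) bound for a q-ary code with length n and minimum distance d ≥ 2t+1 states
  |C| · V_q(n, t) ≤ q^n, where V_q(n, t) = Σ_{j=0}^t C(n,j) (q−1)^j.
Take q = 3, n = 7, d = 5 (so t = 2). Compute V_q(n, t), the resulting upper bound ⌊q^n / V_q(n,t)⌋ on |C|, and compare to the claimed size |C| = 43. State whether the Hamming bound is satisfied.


V_q(n, t) = 99, q^n = 2187, Hamming bound = 22, |C| = 43 > bound (violated).

Step 1: Compute V_q(n, t) = Σ_{j=0}^2 C(n, j) (q−1)^j.
  j = 0: C(7,0)·(2)^0 = 1·1 = 1.
  j = 1: C(7,1)·(2)^1 = 7·2 = 14.
  j = 2: C(7,2)·(2)^2 = 21·4 = 84.
  V_q(n, t) = 1 + 14 + 84 = 99.
Step 2: q^n = 3^7 = 2187.
Step 3: Hamming bound ⌊q^n / V_q(n,t)⌋ = ⌊2187/99⌋ = 22.
Step 4: Compare |C| = 43 to 22: violated.
The claimed |C| lies above the Hamming bound, so no 3-ary code of length 7 with d ≥ 5 can have 43 codewords.


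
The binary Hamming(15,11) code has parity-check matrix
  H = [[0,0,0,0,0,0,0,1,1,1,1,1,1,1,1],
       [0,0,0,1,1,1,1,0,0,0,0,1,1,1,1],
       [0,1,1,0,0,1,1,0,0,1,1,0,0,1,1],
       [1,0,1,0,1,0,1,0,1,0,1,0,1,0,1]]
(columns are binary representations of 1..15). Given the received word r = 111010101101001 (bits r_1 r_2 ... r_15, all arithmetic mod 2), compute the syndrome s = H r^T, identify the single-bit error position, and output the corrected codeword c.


s = (0, 0, 1, 0)^T, error position = 2, corrected codeword c = 101010101101001

Compute s = H r^T mod 2 one row at a time:
  s_1 = 0 + 1 + 1 + 0 + 1 + 0 + 0 + 1 = 4 ≡ 0 (mod 2).
  s_2 = 0 + 1 + 0 + 1 + 1 + 0 + 0 + 1 = 4 ≡ 0 (mod 2).
  s_3 = 1 + 1 + 0 + 1 + 1 + 0 + 0 + 1 = 5 ≡ 1 (mod 2).
  s_4 = 1 + 1 + 1 + 1 + 1 + 0 + 0 + 1 = 6 ≡ 0 (mod 2).
s = (0, 0, 1, 0)^T — this equals column 2 of H (binary 0010), so error is at position 2.
Correct: flip bit 2 of r = 111010101101001 to get c = 101010101101001.


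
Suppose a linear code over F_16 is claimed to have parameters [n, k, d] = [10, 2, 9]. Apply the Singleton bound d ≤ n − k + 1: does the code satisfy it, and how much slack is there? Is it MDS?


Singleton RHS = n − k + 1 = 9, slack = 0, bound satisfied, MDS.

Singleton bound: d ≤ n − k + 1.
Here n = 10, k = 2, so n − k + 1 = 9.
Given d = 9, check d ≤ 9: YES.
Slack = (n − k + 1) − d = 0.
The code is MDS (slack = 0).
Description: the claimed parameters are [10, 2, 9]_16; such a code would be MDS (meets Singleton bound).


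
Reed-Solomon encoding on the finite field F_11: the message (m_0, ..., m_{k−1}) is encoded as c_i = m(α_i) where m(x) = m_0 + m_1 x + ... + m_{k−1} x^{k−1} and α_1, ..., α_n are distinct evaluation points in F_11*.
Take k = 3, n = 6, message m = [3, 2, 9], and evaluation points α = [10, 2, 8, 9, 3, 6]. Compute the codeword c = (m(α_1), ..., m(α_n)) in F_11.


c = [10, 10, 1, 2, 2, 9]

Message polynomial: m(x) = 3 + 2·x + 9·x^2 (mod 11).
For each evaluation point α_i, compute m(α_i) mod 11:
  α_1 = 10: Horner steps 9 → 4 → 10, so m(10) = 10.
  α_2 = 2: Horner steps 9 → 9 → 10, so m(2) = 10.
  α_3 = 8: Horner steps 9 → 8 → 1, so m(8) = 1.
  α_4 = 9: Horner steps 9 → 6 → 2, so m(9) = 2.
  α_5 = 3: Horner steps 9 → 7 → 2, so m(3) = 2.
  α_6 = 6: Horner steps 9 → 1 → 9, so m(6) = 9.
Codeword c = [10, 10, 1, 2, 2, 9] ∈ F_11^6.


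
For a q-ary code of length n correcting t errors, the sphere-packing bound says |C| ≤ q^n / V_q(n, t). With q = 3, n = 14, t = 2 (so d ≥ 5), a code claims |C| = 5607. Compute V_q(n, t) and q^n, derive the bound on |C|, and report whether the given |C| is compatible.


V_q(n, t) = 393, q^n = 4782969, Hamming bound = 12170, |C| = 5607 ≤ bound (satisfied).

Step 1: Compute V_q(n, t) = Σ_{j=0}^2 C(n, j) (q−1)^j.
  j = 0: C(14,0)·(2)^0 = 1·1 = 1.
  j = 1: C(14,1)·(2)^1 = 14·2 = 28.
  j = 2: C(14,2)·(2)^2 = 91·4 = 364.
  V_q(n, t) = 1 + 28 + 364 = 393.
Step 2: q^n = 3^14 = 4782969.
Step 3: Hamming bound ⌊q^n / V_q(n,t)⌋ = ⌊4782969/393⌋ = 12170.
Step 4: Compare |C| = 5607 to 12170: satisfied.
The claimed |C| lies below the Hamming bound.


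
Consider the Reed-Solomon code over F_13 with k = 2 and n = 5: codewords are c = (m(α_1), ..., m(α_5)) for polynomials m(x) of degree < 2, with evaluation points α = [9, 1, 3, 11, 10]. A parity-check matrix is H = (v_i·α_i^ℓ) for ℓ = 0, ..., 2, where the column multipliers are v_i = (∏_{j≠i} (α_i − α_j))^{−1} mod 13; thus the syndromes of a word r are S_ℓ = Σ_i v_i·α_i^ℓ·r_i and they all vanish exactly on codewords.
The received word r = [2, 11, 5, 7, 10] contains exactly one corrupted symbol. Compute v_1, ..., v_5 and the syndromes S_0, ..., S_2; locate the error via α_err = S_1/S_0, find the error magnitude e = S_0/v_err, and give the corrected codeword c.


S = (3, 1, 9), error at position 1, error magnitude e = 2, c = [0, 11, 5, 7, 10].

Step 1: column multipliers v_i = (∏_{j≠i}(α_i − α_j))^{−1} mod 13.
  i = 1 (α = 9): (9−1)(9−3)(9−11)(9−10) = 8·6·(−2)·(−1) = 96 ≡ 5, so v_1 = 5^{−1} = 8 (mod 13).
  i = 2 (α = 1): (1−9)(1−3)(1−11)(1−10) = (−8)·(−2)·(−10)·(−9) = 1440 ≡ 10, so v_2 = 10^{−1} = 4 (mod 13).
  i = 3 (α = 3): (3−9)(3−1)(3−11)(3−10) = (−6)·2·(−8)·(−7) = −672 ≡ 4, so v_3 = 4^{−1} = 10 (mod 13).
  i = 4 (α = 11): (11−9)(11−1)(11−3)(11−10) = 2·10·8·1 = 160 ≡ 4, so v_4 = 4^{−1} = 10 (mod 13).
  i = 5 (α = 10): (10−9)(10−1)(10−3)(10−11) = 1·9·7·(−1) = −63 ≡ 2, so v_5 = 2^{−1} = 7 (mod 13).
  v = [8, 4, 10, 10, 7].
Step 2: syndromes of r = [2, 11, 5, 7, 10] (all sums mod 13).
  S_0 = Σ v_i r_i = 8·2 + 4·11 + 10·5 + 10·7 + 7·10 = 250 ≡ 3.
  S_1 = Σ v_i α_i r_i = 8·9·2 + 4·1·11 + 10·3·5 + 10·11·7 + 7·10·10 = 1808 ≡ 1.
  α_i^2 mod 13 = [3, 1, 9, 4, 9].
  S_2 = Σ v_i α_i^2 r_i = 8·3·2 + 4·1·11 + 10·9·5 + 10·4·7 + 7·9·10 = 1452 ≡ 9.
  S = (3, 1, 9) ≠ 0, so r is not a codeword (an error is present).
Step 3: locate the error. For a single error e at position i, S_ℓ = v_i·e·α_i^ℓ, so α_err = S_1/S_0.
  S_0^{−1} = 3^{−1} = 9 (mod 13), so α_err = 1·9 = 9 ≡ 9 = α_1. Error position i = 1.
  Consistency check: S_2/S_1 = 9·1 = 9 ≡ 9 = α_err ✓ (single-error assumption holds).
Step 4: error magnitude e = S_0/v_1 = S_0·∏_{j≠1}(α_1 − α_j) = 3·5 = 15 ≡ 2 (mod 13).
Step 5: correct position 1: c_1 = r_1 − e = 2 − 2 ≡ 0 (mod 13). Hence c = [0, 11, 5, 7, 10].
  Check: interpolating c through the α_i gives m(x) = 1 + 10·x (degree < 2) with m(α_i) = c_i for every i, so c is indeed a codeword.


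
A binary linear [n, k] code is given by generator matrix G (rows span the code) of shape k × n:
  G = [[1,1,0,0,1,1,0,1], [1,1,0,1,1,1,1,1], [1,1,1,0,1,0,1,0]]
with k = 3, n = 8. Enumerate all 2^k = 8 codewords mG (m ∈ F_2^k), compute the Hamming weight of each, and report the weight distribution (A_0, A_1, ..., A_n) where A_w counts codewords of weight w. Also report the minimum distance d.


Weight distribution: A_0 = 1, A_2 = 1, A_4 = 2, A_5 = 3, A_7 = 1. Minimum distance d = 2.

Enumerate all 2^3 = 8 messages m ∈ F_2^3.
For each, compute codeword c = mG in F_2^8, then tally its weight.
  m = 000 → c = 00000000, weight = 0.
  m = 100 → c = 11001101, weight = 5.
  m = 010 → c = 11011111, weight = 7.
  m = 110 → c = 00010010, weight = 2.
  m = 001 → c = 11101010, weight = 5.
  m = 101 → c = 00100111, weight = 4.
  m = 011 → c = 00110101, weight = 4.
  m = 111 → c = 11111000, weight = 5.
Tally weights:
  weight 0: 1 codewords.
  weight 2: 1 codewords.
  weight 4: 2 codewords.
  weight 5: 3 codewords.
  weight 7: 1 codewords.
Minimum distance d = smallest w > 0 with A_w > 0 = 2.
Sanity: Σ A_w = 8 = 2^3 = 8 ✓.


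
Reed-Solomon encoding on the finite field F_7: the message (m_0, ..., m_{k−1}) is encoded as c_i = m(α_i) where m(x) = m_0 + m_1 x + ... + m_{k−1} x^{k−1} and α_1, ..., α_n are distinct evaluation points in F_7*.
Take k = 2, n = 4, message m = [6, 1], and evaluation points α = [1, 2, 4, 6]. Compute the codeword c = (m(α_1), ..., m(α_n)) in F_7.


c = [0, 1, 3, 5]

Message polynomial: m(x) = 6 + 1·x (mod 7).
For each evaluation point α_i, compute m(α_i) mod 7:
  α_1 = 1: Horner steps 1 → 0, so m(1) = 0.
  α_2 = 2: Horner steps 1 → 1, so m(2) = 1.
  α_3 = 4: Horner steps 1 → 3, so m(4) = 3.
  α_4 = 6: Horner steps 1 → 5, so m(6) = 5.
Codeword c = [0, 1, 3, 5] ∈ F_7^4.


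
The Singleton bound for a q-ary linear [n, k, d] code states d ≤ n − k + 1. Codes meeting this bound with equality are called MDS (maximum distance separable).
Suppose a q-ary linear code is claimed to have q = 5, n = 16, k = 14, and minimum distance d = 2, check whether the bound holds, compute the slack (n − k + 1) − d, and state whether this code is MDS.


Singleton RHS = n − k + 1 = 3, slack = 1, bound satisfied, not MDS.

Singleton bound: d ≤ n − k + 1.
Here n = 16, k = 14, so n − k + 1 = 3.
Given d = 2, check d ≤ 3: YES.
Slack = (n − k + 1) − d = 1.
The code is NOT MDS (slack = 1 > 0).
Description: the claimed parameters are [16, 14, 2]_5; such a code would be non-MDS.


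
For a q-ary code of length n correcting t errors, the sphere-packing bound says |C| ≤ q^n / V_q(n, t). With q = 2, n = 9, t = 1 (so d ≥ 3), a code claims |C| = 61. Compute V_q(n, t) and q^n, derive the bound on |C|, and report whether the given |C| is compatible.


V_q(n, t) = 10, q^n = 512, Hamming bound = 51, |C| = 61 > bound (violated).

Step 1: Compute V_q(n, t) = Σ_{j=0}^1 C(n, j) (q−1)^j.
  j = 0: C(9,0)·(1)^0 = 1·1 = 1.
  j = 1: C(9,1)·(1)^1 = 9·1 = 9.
  V_q(n, t) = 1 + 9 = 10.
Step 2: q^n = 2^9 = 512.
Step 3: Hamming bound ⌊q^n / V_q(n,t)⌋ = ⌊512/10⌋ = 51.
Step 4: Compare |C| = 61 to 51: violated.
The claimed |C| lies above the Hamming bound, so no 2-ary code of length 9 with d ≥ 3 can have 61 codewords.


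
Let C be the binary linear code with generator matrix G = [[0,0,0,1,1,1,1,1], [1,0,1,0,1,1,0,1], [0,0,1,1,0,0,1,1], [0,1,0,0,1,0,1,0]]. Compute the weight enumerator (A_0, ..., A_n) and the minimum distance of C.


Weight distribution: A_0 = 1, A_2 = 1, A_3 = 2, A_4 = 5, A_5 = 6, A_6 = 1. Minimum distance d = 2.

Enumerate all 2^4 = 16 messages m ∈ F_2^4.
For each, compute codeword c = mG in F_2^8, then tally its weight.
  m = 0000 → c = 00000000, weight = 0.
  m = 1000 → c = 00011111, weight = 5.
  m = 0100 → c = 10101101, weight = 5.
  m = 1100 → c = 10110010, weight = 4.
  m = 0010 → c = 00110011, weight = 4.
  m = 1010 → c = 00101100, weight = 3.
  m = 0110 → c = 10011110, weight = 5.
  m = 1110 → c = 10000001, weight = 2.
  m = 0001 → c = 01001010, weight = 3.
  m = 1001 → c = 01010101, weight = 4.
  m = 0101 → c = 11100111, weight = 6.
  m = 1101 → c = 11111000, weight = 5.
  m = 0011 → c = 01111001, weight = 5.
  m = 1011 → c = 01100110, weight = 4.
  m = 0111 → c = 11010100, weight = 4.
  m = 1111 → c = 11001011, weight = 5.
Tally weights:
  weight 0: 1 codewords.
  weight 2: 1 codewords.
  weight 3: 2 codewords.
  weight 4: 5 codewords.
  weight 5: 6 codewords.
  weight 6: 1 codewords.
Minimum distance d = smallest w > 0 with A_w > 0 = 2.
Sanity: Σ A_w = 16 = 2^4 = 16 ✓.


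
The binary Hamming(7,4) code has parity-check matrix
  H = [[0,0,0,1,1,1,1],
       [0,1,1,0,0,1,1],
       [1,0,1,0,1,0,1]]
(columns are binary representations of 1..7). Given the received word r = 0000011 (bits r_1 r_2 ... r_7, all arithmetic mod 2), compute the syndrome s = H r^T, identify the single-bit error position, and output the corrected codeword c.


s = (0, 0, 1)^T, error position = 1, corrected codeword c = 1000011

Compute s = H r^T mod 2 one row at a time:
  s_1 = 0 + 0 + 1 + 1 = 2 ≡ 0 (mod 2).
  s_2 = 0 + 0 + 1 + 1 = 2 ≡ 0 (mod 2).
  s_3 = 0 + 0 + 0 + 1 = 1 ≡ 1 (mod 2).
s = (0, 0, 1)^T — this equals column 1 of H (binary 001), so error is at position 1.
Correct: flip bit 1 of r = 0000011 to get c = 1000011.


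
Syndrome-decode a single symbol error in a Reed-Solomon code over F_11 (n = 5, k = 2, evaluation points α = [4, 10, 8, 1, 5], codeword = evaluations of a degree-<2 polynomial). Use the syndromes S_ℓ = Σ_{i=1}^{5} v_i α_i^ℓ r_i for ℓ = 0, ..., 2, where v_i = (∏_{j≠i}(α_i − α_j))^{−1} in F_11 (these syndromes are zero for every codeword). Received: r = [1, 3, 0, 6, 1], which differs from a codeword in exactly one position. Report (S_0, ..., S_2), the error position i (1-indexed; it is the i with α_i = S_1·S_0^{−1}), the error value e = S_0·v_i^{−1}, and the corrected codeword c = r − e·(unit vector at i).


S = (8, 10, 7), error at position 1, error magnitude e = 7, c = [5, 3, 0, 6, 1].

Step 1: column multipliers v_i = (∏_{j≠i}(α_i − α_j))^{−1} mod 11.
  i = 1 (α = 4): (4−10)(4−8)(4−1)(4−5) = (−6)·(−4)·3·(−1) = −72 ≡ 5, so v_1 = 5^{−1} = 9 (mod 11).
  i = 2 (α = 10): (10−4)(10−8)(10−1)(10−5) = 6·2·9·5 = 540 ≡ 1, so v_2 = 1^{−1} = 1 (mod 11).
  i = 3 (α = 8): (8−4)(8−10)(8−1)(8−5) = 4·(−2)·7·3 = −168 ≡ 8, so v_3 = 8^{−1} = 7 (mod 11).
  i = 4 (α = 1): (1−4)(1−10)(1−8)(1−5) = (−3)·(−9)·(−7)·(−4) = 756 ≡ 8, so v_4 = 8^{−1} = 7 (mod 11).
  i = 5 (α = 5): (5−4)(5−10)(5−8)(5−1) = 1·(−5)·(−3)·4 = 60 ≡ 5, so v_5 = 5^{−1} = 9 (mod 11).
  v = [9, 1, 7, 7, 9].
Step 2: syndromes of r = [1, 3, 0, 6, 1] (all sums mod 11).
  S_0 = Σ v_i r_i = 9·1 + 1·3 + 7·0 + 7·6 + 9·1 = 63 ≡ 8.
  S_1 = Σ v_i α_i r_i = 9·4·1 + 1·10·3 + 7·8·0 + 7·1·6 + 9·5·1 = 153 ≡ 10.
  α_i^2 mod 11 = [5, 1, 9, 1, 3].
  S_2 = Σ v_i α_i^2 r_i = 9·5·1 + 1·1·3 + 7·9·0 + 7·1·6 + 9·3·1 = 117 ≡ 7.
  S = (8, 10, 7) ≠ 0, so r is not a codeword (an error is present).
Step 3: locate the error. For a single error e at position i, S_ℓ = v_i·e·α_i^ℓ, so α_err = S_1/S_0.
  S_0^{−1} = 8^{−1} = 7 (mod 11), so α_err = 10·7 = 70 ≡ 4 = α_1. Error position i = 1.
  Consistency check: S_2/S_1 = 7·10 = 70 ≡ 4 = α_err ✓ (single-error assumption holds).
Step 4: error magnitude e = S_0/v_1 = S_0·∏_{j≠1}(α_1 − α_j) = 8·5 = 40 ≡ 7 (mod 11).
Step 5: correct position 1: c_1 = r_1 − e = 1 − 7 ≡ 5 (mod 11). Hence c = [5, 3, 0, 6, 1].
  Check: interpolating c through the α_i gives m(x) = 10 + 7·x (degree < 2) with m(α_i) = c_i for every i, so c is indeed a codeword.


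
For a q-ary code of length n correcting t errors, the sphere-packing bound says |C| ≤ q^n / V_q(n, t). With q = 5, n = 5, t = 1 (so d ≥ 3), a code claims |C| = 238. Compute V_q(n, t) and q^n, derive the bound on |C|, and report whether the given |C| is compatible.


V_q(n, t) = 21, q^n = 3125, Hamming bound = 148, |C| = 238 > bound (violated).

Step 1: Compute V_q(n, t) = Σ_{j=0}^1 C(n, j) (q−1)^j.
  j = 0: C(5,0)·(4)^0 = 1·1 = 1.
  j = 1: C(5,1)·(4)^1 = 5·4 = 20.
  V_q(n, t) = 1 + 20 = 21.
Step 2: q^n = 5^5 = 3125.
Step 3: Hamming bound ⌊q^n / V_q(n,t)⌋ = ⌊3125/21⌋ = 148.
Step 4: Compare |C| = 238 to 148: violated.
The claimed |C| lies above the Hamming bound, so no 5-ary code of length 5 with d ≥ 3 can have 238 codewords.


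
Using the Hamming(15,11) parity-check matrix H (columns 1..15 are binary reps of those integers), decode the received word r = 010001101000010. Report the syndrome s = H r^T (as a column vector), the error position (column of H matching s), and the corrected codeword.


s = (0, 1, 0, 0)^T, error position = 4, corrected codeword c = 010101101000010

Compute s = H r^T mod 2 one row at a time:
  s_1 = 0 + 1 + 0 + 0 + 0 + 0 + 1 + 0 = 2 ≡ 0 (mod 2).
  s_2 = 0 + 0 + 1 + 1 + 0 + 0 + 1 + 0 = 3 ≡ 1 (mod 2).
  s_3 = 1 + 0 + 1 + 1 + 0 + 0 + 1 + 0 = 4 ≡ 0 (mod 2).
  s_4 = 0 + 0 + 0 + 1 + 1 + 0 + 0 + 0 = 2 ≡ 0 (mod 2).
s = (0, 1, 0, 0)^T — this equals column 4 of H (binary 0100), so error is at position 4.
Correct: flip bit 4 of r = 010001101000010 to get c = 010101101000010.


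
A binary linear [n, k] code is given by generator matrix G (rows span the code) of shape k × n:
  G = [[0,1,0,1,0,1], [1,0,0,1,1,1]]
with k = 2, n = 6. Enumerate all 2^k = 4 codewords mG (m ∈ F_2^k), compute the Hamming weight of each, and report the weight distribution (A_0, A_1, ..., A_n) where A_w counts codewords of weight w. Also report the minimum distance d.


Weight distribution: A_0 = 1, A_3 = 2, A_4 = 1. Minimum distance d = 3.

Enumerate all 2^2 = 4 messages m ∈ F_2^2.
For each, compute codeword c = mG in F_2^6, then tally its weight.
  m = 00 → c = 000000, weight = 0.
  m = 10 → c = 010101, weight = 3.
  m = 01 → c = 100111, weight = 4.
  m = 11 → c = 110010, weight = 3.
Tally weights:
  weight 0: 1 codewords.
  weight 3: 2 codewords.
  weight 4: 1 codewords.
Minimum distance d = smallest w > 0 with A_w > 0 = 3.
Sanity: Σ A_w = 4 = 2^2 = 4 ✓.


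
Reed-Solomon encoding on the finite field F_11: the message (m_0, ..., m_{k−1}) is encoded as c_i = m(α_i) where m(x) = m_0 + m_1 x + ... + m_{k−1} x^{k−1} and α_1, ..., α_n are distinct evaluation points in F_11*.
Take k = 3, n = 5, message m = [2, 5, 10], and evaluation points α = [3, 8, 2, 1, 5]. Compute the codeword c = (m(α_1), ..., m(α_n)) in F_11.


c = [8, 0, 8, 6, 2]

Message polynomial: m(x) = 2 + 5·x + 10·x^2 (mod 11).
For each evaluation point α_i, compute m(α_i) mod 11:
  α_1 = 3: Horner steps 10 → 2 → 8, so m(3) = 8.
  α_2 = 8: Horner steps 10 → 8 → 0, so m(8) = 0.
  α_3 = 2: Horner steps 10 → 3 → 8, so m(2) = 8.
  α_4 = 1: Horner steps 10 → 4 → 6, so m(1) = 6.
  α_5 = 5: Horner steps 10 → 0 → 2, so m(5) = 2.
Codeword c = [8, 0, 8, 6, 2] ∈ F_11^5.


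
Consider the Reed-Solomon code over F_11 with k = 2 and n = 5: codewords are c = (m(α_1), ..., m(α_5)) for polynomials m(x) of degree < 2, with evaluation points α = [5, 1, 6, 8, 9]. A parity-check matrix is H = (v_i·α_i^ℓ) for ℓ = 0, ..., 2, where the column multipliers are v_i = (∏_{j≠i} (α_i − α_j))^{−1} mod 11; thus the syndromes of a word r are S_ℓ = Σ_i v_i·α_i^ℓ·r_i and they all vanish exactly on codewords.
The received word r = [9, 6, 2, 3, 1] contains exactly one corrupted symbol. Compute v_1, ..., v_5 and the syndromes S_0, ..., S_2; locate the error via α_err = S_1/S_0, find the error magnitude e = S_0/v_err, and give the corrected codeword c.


S = (9, 10, 5), error at position 3, error magnitude e = 6, c = [9, 6, 7, 3, 1].

Step 1: column multipliers v_i = (∏_{j≠i}(α_i − α_j))^{−1} mod 11.
  i = 1 (α = 5): (5−1)(5−6)(5−8)(5−9) = 4·(−1)·(−3)·(−4) = −48 ≡ 7, so v_1 = 7^{−1} = 8 (mod 11).
  i = 2 (α = 1): (1−5)(1−6)(1−8)(1−9) = (−4)·(−5)·(−7)·(−8) = 1120 ≡ 9, so v_2 = 9^{−1} = 5 (mod 11).
  i = 3 (α = 6): (6−5)(6−1)(6−8)(6−9) = 1·5·(−2)·(−3) = 30 ≡ 8, so v_3 = 8^{−1} = 7 (mod 11).
  i = 4 (α = 8): (8−5)(8−1)(8−6)(8−9) = 3·7·2·(−1) = −42 ≡ 2, so v_4 = 2^{−1} = 6 (mod 11).
  i = 5 (α = 9): (9−5)(9−1)(9−6)(9−8) = 4·8·3·1 = 96 ≡ 8, so v_5 = 8^{−1} = 7 (mod 11).
  v = [8, 5, 7, 6, 7].
Step 2: syndromes of r = [9, 6, 2, 3, 1] (all sums mod 11).
  S_0 = Σ v_i r_i = 8·9 + 5·6 + 7·2 + 6·3 + 7·1 = 141 ≡ 9.
  S_1 = Σ v_i α_i r_i = 8·5·9 + 5·1·6 + 7·6·2 + 6·8·3 + 7·9·1 = 681 ≡ 10.
  α_i^2 mod 11 = [3, 1, 3, 9, 4].
  S_2 = Σ v_i α_i^2 r_i = 8·3·9 + 5·1·6 + 7·3·2 + 6·9·3 + 7·4·1 = 478 ≡ 5.
  S = (9, 10, 5) ≠ 0, so r is not a codeword (an error is present).
Step 3: locate the error. For a single error e at position i, S_ℓ = v_i·e·α_i^ℓ, so α_err = S_1/S_0.
  S_0^{−1} = 9^{−1} = 5 (mod 11), so α_err = 10·5 = 50 ≡ 6 = α_3. Error position i = 3.
  Consistency check: S_2/S_1 = 5·10 = 50 ≡ 6 = α_err ✓ (single-error assumption holds).
Step 4: error magnitude e = S_0/v_3 = S_0·∏_{j≠3}(α_3 − α_j) = 9·8 = 72 ≡ 6 (mod 11).
Step 5: correct position 3: c_3 = r_3 − e = 2 − 6 ≡ 7 (mod 11). Hence c = [9, 6, 7, 3, 1].
  Check: interpolating c through the α_i gives m(x) = 8 + 9·x (degree < 2) with m(α_i) = c_i for every i, so c is indeed a codeword.


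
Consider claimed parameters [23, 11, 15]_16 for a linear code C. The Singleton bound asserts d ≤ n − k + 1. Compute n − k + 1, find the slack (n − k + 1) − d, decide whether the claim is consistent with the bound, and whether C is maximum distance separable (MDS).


Singleton RHS = n − k + 1 = 13, slack = -2, bound violated (no such code; not MDS).

Singleton bound: d ≤ n − k + 1.
Here n = 23, k = 11, so n − k + 1 = 13.
Given d = 15, check d ≤ 13: NO.
Slack = (n − k + 1) − d = -2.
The slack is negative: d = 15 exceeds n − k + 1 = 13 by 2, so the Singleton bound is violated and no linear [23, 11, 15]_16 code can exist. In particular it is not MDS (MDS requires d = n − k + 1 exactly).
Description: the claimed parameters are [23, 11, 15]_16; such a code would be impossible (violates the Singleton bound).


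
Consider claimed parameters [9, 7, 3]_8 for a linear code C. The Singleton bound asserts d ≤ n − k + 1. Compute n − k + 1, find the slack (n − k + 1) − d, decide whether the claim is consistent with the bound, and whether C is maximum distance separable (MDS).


Singleton RHS = n − k + 1 = 3, slack = 0, bound satisfied, MDS.

Singleton bound: d ≤ n − k + 1.
Here n = 9, k = 7, so n − k + 1 = 3.
Given d = 3, check d ≤ 3: YES.
Slack = (n − k + 1) − d = 0.
The code is MDS (slack = 0).
Description: the claimed parameters are [9, 7, 3]_8; such a code would be MDS (meets Singleton bound).


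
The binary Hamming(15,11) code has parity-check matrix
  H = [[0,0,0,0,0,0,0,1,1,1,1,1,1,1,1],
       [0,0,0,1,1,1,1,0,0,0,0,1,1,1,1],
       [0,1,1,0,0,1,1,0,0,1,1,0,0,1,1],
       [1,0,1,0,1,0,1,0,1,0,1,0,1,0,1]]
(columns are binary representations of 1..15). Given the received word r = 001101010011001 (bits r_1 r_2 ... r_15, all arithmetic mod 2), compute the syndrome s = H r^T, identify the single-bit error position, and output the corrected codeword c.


s = (0, 0, 0, 1)^T, error position = 1, corrected codeword c = 101101010011001

Compute s = H r^T mod 2 one row at a time:
  s_1 = 1 + 0 + 0 + 1 + 1 + 0 + 0 + 1 = 4 ≡ 0 (mod 2).
  s_2 = 1 + 0 + 1 + 0 + 1 + 0 + 0 + 1 = 4 ≡ 0 (mod 2).
  s_3 = 0 + 1 + 1 + 0 + 0 + 1 + 0 + 1 = 4 ≡ 0 (mod 2).
  s_4 = 0 + 1 + 0 + 0 + 0 + 1 + 0 + 1 = 3 ≡ 1 (mod 2).
s = (0, 0, 0, 1)^T — this equals column 1 of H (binary 0001), so error is at position 1.
Correct: flip bit 1 of r = 001101010011001 to get c = 101101010011001.


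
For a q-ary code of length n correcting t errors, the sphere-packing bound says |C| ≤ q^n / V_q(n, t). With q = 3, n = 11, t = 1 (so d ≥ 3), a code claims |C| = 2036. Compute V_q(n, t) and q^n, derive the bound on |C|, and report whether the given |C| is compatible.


V_q(n, t) = 23, q^n = 177147, Hamming bound = 7702, |C| = 2036 ≤ bound (satisfied).

Step 1: Compute V_q(n, t) = Σ_{j=0}^1 C(n, j) (q−1)^j.
  j = 0: C(11,0)·(2)^0 = 1·1 = 1.
  j = 1: C(11,1)·(2)^1 = 11·2 = 22.
  V_q(n, t) = 1 + 22 = 23.
Step 2: q^n = 3^11 = 177147.
Step 3: Hamming bound ⌊q^n / V_q(n,t)⌋ = ⌊177147/23⌋ = 7702.
Step 4: Compare |C| = 2036 to 7702: satisfied.
The claimed |C| lies below the Hamming bound.


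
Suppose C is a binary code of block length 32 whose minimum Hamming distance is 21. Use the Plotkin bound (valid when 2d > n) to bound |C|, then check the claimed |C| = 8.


Plotkin bound M ≤ 4; given |C| = 8 > bound (violated).

Check applicability: 2d = 42, n = 32.
2d − n = 10 > 0, so Plotkin applies.
Compute d/(2d−n) = 21/10 ≈ 2.1000.
⌊d/(2d−n)⌋ = 2.
Plotkin bound: M ≤ 2·2 = 4.
Given |C| = 8, check: VIOLATED.
This |C| is above the Plotkin bound, so no binary code with n = 32, d = 21 and 8 codewords exists.


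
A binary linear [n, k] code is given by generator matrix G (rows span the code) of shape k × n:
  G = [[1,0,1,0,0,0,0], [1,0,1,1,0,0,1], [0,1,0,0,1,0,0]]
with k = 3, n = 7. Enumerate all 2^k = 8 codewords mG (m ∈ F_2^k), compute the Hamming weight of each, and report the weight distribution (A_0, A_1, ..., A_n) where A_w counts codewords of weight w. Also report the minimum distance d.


Weight distribution: A_0 = 1, A_2 = 3, A_4 = 3, A_6 = 1. Minimum distance d = 2.

Enumerate all 2^3 = 8 messages m ∈ F_2^3.
For each, compute codeword c = mG in F_2^7, then tally its weight.
  m = 000 → c = 0000000, weight = 0.
  m = 100 → c = 1010000, weight = 2.
  m = 010 → c = 1011001, weight = 4.
  m = 110 → c = 0001001, weight = 2.
  m = 001 → c = 0100100, weight = 2.
  m = 101 → c = 1110100, weight = 4.
  m = 011 → c = 1111101, weight = 6.
  m = 111 → c = 0101101, weight = 4.
Tally weights:
  weight 0: 1 codewords.
  weight 2: 3 codewords.
  weight 4: 3 codewords.
  weight 6: 1 codewords.
Minimum distance d = smallest w > 0 with A_w > 0 = 2.
Sanity: Σ A_w = 8 = 2^3 = 8 ✓.


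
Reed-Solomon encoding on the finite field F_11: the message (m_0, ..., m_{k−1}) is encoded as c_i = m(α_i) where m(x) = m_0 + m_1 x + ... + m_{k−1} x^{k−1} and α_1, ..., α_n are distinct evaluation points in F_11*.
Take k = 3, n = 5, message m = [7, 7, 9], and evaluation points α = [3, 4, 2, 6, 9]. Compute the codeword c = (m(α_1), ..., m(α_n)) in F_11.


c = [10, 3, 2, 10, 7]

Message polynomial: m(x) = 7 + 7·x + 9·x^2 (mod 11).
For each evaluation point α_i, compute m(α_i) mod 11:
  α_1 = 3: Horner steps 9 → 1 → 10, so m(3) = 10.
  α_2 = 4: Horner steps 9 → 10 → 3, so m(4) = 3.
  α_3 = 2: Horner steps 9 → 3 → 2, so m(2) = 2.
  α_4 = 6: Horner steps 9 → 6 → 10, so m(6) = 10.
  α_5 = 9: Horner steps 9 → 0 → 7, so m(9) = 7.
Codeword c = [10, 3, 2, 10, 7] ∈ F_11^5.


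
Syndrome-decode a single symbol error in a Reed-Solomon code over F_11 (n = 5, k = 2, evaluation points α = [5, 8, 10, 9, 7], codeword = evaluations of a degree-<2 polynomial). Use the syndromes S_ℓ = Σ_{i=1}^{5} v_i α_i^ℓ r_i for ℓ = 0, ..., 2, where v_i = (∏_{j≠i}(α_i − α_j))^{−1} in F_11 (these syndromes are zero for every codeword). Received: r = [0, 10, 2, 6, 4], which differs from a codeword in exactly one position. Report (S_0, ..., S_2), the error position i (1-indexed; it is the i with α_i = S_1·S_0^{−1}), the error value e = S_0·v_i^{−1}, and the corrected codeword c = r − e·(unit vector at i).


S = (10, 4, 6), error at position 5, error magnitude e = 1, c = [0, 10, 2, 6, 3].

Step 1: column multipliers v_i = (∏_{j≠i}(α_i − α_j))^{−1} mod 11.
  i = 1 (α = 5): (5−8)(5−10)(5−9)(5−7) = (−3)·(−5)·(−4)·(−2) = 120 ≡ 10, so v_1 = 10^{−1} = 10 (mod 11).
  i = 2 (α = 8): (8−5)(8−10)(8−9)(8−7) = 3·(−2)·(−1)·1 = 6 ≡ 6, so v_2 = 6^{−1} = 2 (mod 11).
  i = 3 (α = 10): (10−5)(10−8)(10−9)(10−7) = 5·2·1·3 = 30 ≡ 8, so v_3 = 8^{−1} = 7 (mod 11).
  i = 4 (α = 9): (9−5)(9−8)(9−10)(9−7) = 4·1·(−1)·2 = −8 ≡ 3, so v_4 = 3^{−1} = 4 (mod 11).
  i = 5 (α = 7): (7−5)(7−8)(7−10)(7−9) = 2·(−1)·(−3)·(−2) = −12 ≡ 10, so v_5 = 10^{−1} = 10 (mod 11).
  v = [10, 2, 7, 4, 10].
Step 2: syndromes of r = [0, 10, 2, 6, 4] (all sums mod 11).
  S_0 = Σ v_i r_i = 10·0 + 2·10 + 7·2 + 4·6 + 10·4 = 98 ≡ 10.
  S_1 = Σ v_i α_i r_i = 10·5·0 + 2·8·10 + 7·10·2 + 4·9·6 + 10·7·4 = 796 ≡ 4.
  α_i^2 mod 11 = [3, 9, 1, 4, 5].
  S_2 = Σ v_i α_i^2 r_i = 10·3·0 + 2·9·10 + 7·1·2 + 4·4·6 + 10·5·4 = 490 ≡ 6.
  S = (10, 4, 6) ≠ 0, so r is not a codeword (an error is present).
Step 3: locate the error. For a single error e at position i, S_ℓ = v_i·e·α_i^ℓ, so α_err = S_1/S_0.
  S_0^{−1} = 10^{−1} = 10 (mod 11), so α_err = 4·10 = 40 ≡ 7 = α_5. Error position i = 5.
  Consistency check: S_2/S_1 = 6·3 = 18 ≡ 7 = α_err ✓ (single-error assumption holds).
Step 4: error magnitude e = S_0/v_5 = S_0·∏_{j≠5}(α_5 − α_j) = 10·10 = 100 ≡ 1 (mod 11).
Step 5: correct position 5: c_5 = r_5 − e = 4 − 1 ≡ 3 (mod 11). Hence c = [0, 10, 2, 6, 3].
  Check: interpolating c through the α_i gives m(x) = 9 + 7·x (degree < 2) with m(α_i) = c_i for every i, so c is indeed a codeword.
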